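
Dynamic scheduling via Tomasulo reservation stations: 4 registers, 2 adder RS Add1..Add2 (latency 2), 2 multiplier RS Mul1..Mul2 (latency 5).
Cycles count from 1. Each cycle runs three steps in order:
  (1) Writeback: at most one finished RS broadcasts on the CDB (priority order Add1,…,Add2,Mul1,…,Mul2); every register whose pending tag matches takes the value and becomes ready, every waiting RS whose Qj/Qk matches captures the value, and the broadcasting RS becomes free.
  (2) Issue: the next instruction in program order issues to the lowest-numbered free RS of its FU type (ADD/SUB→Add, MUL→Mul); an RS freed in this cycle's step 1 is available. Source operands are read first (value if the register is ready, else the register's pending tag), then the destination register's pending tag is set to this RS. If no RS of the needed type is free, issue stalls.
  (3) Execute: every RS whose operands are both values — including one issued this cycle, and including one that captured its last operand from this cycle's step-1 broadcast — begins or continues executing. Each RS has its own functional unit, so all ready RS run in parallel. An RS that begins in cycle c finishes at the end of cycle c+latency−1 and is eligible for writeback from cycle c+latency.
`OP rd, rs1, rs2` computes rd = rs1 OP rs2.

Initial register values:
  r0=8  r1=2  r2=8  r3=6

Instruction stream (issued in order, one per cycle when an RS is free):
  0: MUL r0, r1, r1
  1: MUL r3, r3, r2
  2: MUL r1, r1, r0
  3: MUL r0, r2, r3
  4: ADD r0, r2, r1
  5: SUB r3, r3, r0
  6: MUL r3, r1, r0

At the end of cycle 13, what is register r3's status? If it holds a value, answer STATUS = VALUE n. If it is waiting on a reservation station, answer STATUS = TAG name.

STATUS = TAG Mul1

c1: issue MUL r0<-Mul1 | r0:Mul1,r1:2,r2:8,r3:6
c2: issue MUL r3<-Mul2 | r0:Mul1,r1:2,r2:8,r3:Mul2
c3: stall | r0:Mul1,r1:2,r2:8,r3:Mul2
c4: stall | r0:Mul1,r1:2,r2:8,r3:Mul2
c5: stall | r0:Mul1,r1:2,r2:8,r3:Mul2
c6: CDB Mul1=4; issue MUL r1<-Mul1 | r0:4,r1:Mul1,r2:8,r3:Mul2
c7: CDB Mul2=48; issue MUL r0<-Mul2 | r0:Mul2,r1:Mul1,r2:8,r3:48
c8: issue ADD r0<-Add1 | r0:Add1,r1:Mul1,r2:8,r3:48
c9: issue SUB r3<-Add2 | r0:Add1,r1:Mul1,r2:8,r3:Add2
c10: stall | r0:Add1,r1:Mul1,r2:8,r3:Add2
c11: CDB Mul1=8; issue MUL r3<-Mul1 | r0:Add1,r1:8,r2:8,r3:Mul1
c12: CDB Mul2=384 | r0:Add1,r1:8,r2:8,r3:Mul1
c13: CDB Add1=16 | r0:16,r1:8,r2:8,r3:Mul1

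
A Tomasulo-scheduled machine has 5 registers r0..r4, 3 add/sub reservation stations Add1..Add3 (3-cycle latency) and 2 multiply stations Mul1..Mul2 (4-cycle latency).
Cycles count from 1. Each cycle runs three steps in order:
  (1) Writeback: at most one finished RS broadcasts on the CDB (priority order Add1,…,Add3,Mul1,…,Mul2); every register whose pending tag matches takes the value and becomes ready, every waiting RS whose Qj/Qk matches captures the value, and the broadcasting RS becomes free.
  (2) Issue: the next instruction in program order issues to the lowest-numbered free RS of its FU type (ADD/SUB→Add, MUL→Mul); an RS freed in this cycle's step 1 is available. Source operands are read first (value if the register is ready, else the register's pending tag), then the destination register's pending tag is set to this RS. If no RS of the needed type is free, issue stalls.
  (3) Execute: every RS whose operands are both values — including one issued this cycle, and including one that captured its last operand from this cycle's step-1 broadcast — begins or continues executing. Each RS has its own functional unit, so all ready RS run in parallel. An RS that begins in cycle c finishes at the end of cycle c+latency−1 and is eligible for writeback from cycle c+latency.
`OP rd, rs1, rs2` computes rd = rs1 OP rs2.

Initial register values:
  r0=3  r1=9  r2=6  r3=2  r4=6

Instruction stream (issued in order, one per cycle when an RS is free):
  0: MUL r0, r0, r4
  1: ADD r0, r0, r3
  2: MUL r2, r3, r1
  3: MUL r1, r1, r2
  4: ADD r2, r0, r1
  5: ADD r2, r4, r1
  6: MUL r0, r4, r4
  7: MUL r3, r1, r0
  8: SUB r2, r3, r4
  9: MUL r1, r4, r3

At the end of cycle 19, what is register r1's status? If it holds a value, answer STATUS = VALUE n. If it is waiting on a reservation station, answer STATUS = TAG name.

  c1: issue MUL r0<-Mul1  regs: r0:Mul1,r1:9,r2:6,r3:2,r4:6
  c2: issue ADD r0<-Add1  regs: r0:Add1,r1:9,r2:6,r3:2,r4:6
  c3: issue MUL r2<-Mul2  regs: r0:Add1,r1:9,r2:Mul2,r3:2,r4:6
  c4: stall  regs: r0:Add1,r1:9,r2:Mul2,r3:2,r4:6
  c5: CDB Mul1=18; issue MUL r1<-Mul1  regs: r0:Add1,r1:Mul1,r2:Mul2,r3:2,r4:6
  c6: issue ADD r2<-Add2  regs: r0:Add1,r1:Mul1,r2:Add2,r3:2,r4:6
  c7: CDB Mul2=18; issue ADD r2<-Add3  regs: r0:Add1,r1:Mul1,r2:Add3,r3:2,r4:6
  c8: CDB Add1=20; issue MUL r0<-Mul2  regs: r0:Mul2,r1:Mul1,r2:Add3,r3:2,r4:6
  c9: stall  regs: r0:Mul2,r1:Mul1,r2:Add3,r3:2,r4:6
  c10: stall  regs: r0:Mul2,r1:Mul1,r2:Add3,r3:2,r4:6
  c11: CDB Mul1=162; issue MUL r3<-Mul1  regs: r0:Mul2,r1:162,r2:Add3,r3:Mul1,r4:6
  c12: CDB Mul2=36; issue SUB r2<-Add1  regs: r0:36,r1:162,r2:Add1,r3:Mul1,r4:6
  c13: issue MUL r1<-Mul2  regs: r0:36,r1:Mul2,r2:Add1,r3:Mul1,r4:6
  c14: CDB Add2=182  regs: r0:36,r1:Mul2,r2:Add1,r3:Mul1,r4:6
  c15: CDB Add3=168  regs: r0:36,r1:Mul2,r2:Add1,r3:Mul1,r4:6
  c16: CDB Mul1=5832  regs: r0:36,r1:Mul2,r2:Add1,r3:5832,r4:6
  c17: -  regs: r0:36,r1:Mul2,r2:Add1,r3:5832,r4:6
  c18: -  regs: r0:36,r1:Mul2,r2:Add1,r3:5832,r4:6
  c19: CDB Add1=5826  regs: r0:36,r1:Mul2,r2:5826,r3:5832,r4:6

STATUS = TAG Mul2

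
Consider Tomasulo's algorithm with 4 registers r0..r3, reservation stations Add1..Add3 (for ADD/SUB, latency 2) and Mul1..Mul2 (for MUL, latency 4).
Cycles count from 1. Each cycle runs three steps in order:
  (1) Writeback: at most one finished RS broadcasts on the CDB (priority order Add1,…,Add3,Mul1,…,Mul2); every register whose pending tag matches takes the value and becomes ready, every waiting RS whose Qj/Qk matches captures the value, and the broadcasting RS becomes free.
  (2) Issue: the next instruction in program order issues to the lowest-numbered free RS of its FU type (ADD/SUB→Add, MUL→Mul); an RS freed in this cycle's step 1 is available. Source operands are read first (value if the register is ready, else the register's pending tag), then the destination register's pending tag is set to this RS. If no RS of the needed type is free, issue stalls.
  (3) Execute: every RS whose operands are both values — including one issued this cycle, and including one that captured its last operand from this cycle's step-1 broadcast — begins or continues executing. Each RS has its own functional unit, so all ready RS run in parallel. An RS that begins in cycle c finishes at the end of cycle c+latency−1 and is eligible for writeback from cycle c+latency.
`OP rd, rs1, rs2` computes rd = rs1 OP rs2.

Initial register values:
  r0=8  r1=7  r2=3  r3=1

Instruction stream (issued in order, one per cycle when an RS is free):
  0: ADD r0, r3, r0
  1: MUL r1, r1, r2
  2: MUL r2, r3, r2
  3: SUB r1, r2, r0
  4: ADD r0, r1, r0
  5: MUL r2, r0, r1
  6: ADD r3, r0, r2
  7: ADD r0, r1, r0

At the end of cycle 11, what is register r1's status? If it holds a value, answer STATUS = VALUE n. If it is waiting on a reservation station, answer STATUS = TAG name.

STATUS = VALUE -6

c1: issue ADD r0<-Add1 | r0:Add1,r1:7,r2:3,r3:1
c2: issue MUL r1<-Mul1 | r0:Add1,r1:Mul1,r2:3,r3:1
c3: CDB Add1=9; issue MUL r2<-Mul2 | r0:9,r1:Mul1,r2:Mul2,r3:1
c4: issue SUB r1<-Add1 | r0:9,r1:Add1,r2:Mul2,r3:1
c5: issue ADD r0<-Add2 | r0:Add2,r1:Add1,r2:Mul2,r3:1
c6: CDB Mul1=21; issue MUL r2<-Mul1 | r0:Add2,r1:Add1,r2:Mul1,r3:1
c7: CDB Mul2=3; issue ADD r3<-Add3 | r0:Add2,r1:Add1,r2:Mul1,r3:Add3
c8: stall | r0:Add2,r1:Add1,r2:Mul1,r3:Add3
c9: CDB Add1=-6; issue ADD r0<-Add1 | r0:Add1,r1:-6,r2:Mul1,r3:Add3
c10: - | r0:Add1,r1:-6,r2:Mul1,r3:Add3
c11: CDB Add2=3 | r0:Add1,r1:-6,r2:Mul1,r3:Add3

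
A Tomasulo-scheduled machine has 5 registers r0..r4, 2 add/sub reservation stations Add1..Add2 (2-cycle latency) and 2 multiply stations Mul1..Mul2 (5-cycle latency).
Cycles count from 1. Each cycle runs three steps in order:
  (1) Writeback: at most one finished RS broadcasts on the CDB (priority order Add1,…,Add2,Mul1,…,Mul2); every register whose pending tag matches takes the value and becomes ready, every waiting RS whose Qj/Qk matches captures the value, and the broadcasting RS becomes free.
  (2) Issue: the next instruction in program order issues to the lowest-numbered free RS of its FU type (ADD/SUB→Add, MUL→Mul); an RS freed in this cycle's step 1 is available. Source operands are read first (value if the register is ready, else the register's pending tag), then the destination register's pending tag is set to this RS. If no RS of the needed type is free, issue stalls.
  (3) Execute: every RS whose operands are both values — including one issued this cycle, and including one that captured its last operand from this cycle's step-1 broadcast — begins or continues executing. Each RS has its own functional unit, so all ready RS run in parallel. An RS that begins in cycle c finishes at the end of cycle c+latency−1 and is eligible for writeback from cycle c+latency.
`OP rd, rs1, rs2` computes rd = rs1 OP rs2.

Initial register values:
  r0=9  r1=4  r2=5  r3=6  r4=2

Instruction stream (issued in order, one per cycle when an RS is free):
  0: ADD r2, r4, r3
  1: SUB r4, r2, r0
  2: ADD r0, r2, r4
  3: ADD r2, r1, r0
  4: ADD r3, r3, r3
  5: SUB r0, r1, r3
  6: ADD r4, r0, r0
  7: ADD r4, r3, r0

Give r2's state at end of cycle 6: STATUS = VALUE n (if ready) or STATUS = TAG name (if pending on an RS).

STATUS = TAG Add2

  c1: issue ADD r2<-Add1  regs: r0:9,r1:4,r2:Add1,r3:6,r4:2
  c2: issue SUB r4<-Add2  regs: r0:9,r1:4,r2:Add1,r3:6,r4:Add2
  c3: CDB Add1=8; issue ADD r0<-Add1  regs: r0:Add1,r1:4,r2:8,r3:6,r4:Add2
  c4: stall  regs: r0:Add1,r1:4,r2:8,r3:6,r4:Add2
  c5: CDB Add2=-1; issue ADD r2<-Add2  regs: r0:Add1,r1:4,r2:Add2,r3:6,r4:-1
  c6: stall  regs: r0:Add1,r1:4,r2:Add2,r3:6,r4:-1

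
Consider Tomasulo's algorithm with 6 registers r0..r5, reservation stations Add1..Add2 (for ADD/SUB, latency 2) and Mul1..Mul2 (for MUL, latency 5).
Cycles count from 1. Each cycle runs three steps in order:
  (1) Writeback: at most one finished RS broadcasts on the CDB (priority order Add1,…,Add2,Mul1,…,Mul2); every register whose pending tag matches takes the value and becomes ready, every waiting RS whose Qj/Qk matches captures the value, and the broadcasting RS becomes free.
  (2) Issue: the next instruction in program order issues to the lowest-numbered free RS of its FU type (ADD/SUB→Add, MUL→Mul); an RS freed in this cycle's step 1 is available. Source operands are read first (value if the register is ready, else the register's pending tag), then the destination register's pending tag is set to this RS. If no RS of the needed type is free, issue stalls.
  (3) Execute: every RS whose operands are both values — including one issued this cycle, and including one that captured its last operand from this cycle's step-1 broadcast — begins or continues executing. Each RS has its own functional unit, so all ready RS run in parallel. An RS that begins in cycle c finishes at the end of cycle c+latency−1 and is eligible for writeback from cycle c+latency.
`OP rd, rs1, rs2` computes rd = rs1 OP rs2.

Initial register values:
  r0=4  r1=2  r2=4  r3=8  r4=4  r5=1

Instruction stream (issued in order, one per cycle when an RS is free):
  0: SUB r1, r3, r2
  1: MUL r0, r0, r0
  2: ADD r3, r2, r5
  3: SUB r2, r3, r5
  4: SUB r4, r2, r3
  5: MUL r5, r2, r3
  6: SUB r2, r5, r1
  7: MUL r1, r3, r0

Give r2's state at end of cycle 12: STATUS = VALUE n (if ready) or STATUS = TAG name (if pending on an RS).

c1: issue SUB r1<-Add1 | r0:4,r1:Add1,r2:4,r3:8,r4:4,r5:1
c2: issue MUL r0<-Mul1 | r0:Mul1,r1:Add1,r2:4,r3:8,r4:4,r5:1
c3: CDB Add1=4; issue ADD r3<-Add1 | r0:Mul1,r1:4,r2:4,r3:Add1,r4:4,r5:1
c4: issue SUB r2<-Add2 | r0:Mul1,r1:4,r2:Add2,r3:Add1,r4:4,r5:1
c5: CDB Add1=5; issue SUB r4<-Add1 | r0:Mul1,r1:4,r2:Add2,r3:5,r4:Add1,r5:1
c6: issue MUL r5<-Mul2 | r0:Mul1,r1:4,r2:Add2,r3:5,r4:Add1,r5:Mul2
c7: CDB Add2=4; issue SUB r2<-Add2 | r0:Mul1,r1:4,r2:Add2,r3:5,r4:Add1,r5:Mul2
c8: CDB Mul1=16; issue MUL r1<-Mul1 | r0:16,r1:Mul1,r2:Add2,r3:5,r4:Add1,r5:Mul2
c9: CDB Add1=-1 | r0:16,r1:Mul1,r2:Add2,r3:5,r4:-1,r5:Mul2
c10: - | r0:16,r1:Mul1,r2:Add2,r3:5,r4:-1,r5:Mul2
c11: - | r0:16,r1:Mul1,r2:Add2,r3:5,r4:-1,r5:Mul2
c12: CDB Mul2=20 | r0:16,r1:Mul1,r2:Add2,r3:5,r4:-1,r5:20

STATUS = TAG Add2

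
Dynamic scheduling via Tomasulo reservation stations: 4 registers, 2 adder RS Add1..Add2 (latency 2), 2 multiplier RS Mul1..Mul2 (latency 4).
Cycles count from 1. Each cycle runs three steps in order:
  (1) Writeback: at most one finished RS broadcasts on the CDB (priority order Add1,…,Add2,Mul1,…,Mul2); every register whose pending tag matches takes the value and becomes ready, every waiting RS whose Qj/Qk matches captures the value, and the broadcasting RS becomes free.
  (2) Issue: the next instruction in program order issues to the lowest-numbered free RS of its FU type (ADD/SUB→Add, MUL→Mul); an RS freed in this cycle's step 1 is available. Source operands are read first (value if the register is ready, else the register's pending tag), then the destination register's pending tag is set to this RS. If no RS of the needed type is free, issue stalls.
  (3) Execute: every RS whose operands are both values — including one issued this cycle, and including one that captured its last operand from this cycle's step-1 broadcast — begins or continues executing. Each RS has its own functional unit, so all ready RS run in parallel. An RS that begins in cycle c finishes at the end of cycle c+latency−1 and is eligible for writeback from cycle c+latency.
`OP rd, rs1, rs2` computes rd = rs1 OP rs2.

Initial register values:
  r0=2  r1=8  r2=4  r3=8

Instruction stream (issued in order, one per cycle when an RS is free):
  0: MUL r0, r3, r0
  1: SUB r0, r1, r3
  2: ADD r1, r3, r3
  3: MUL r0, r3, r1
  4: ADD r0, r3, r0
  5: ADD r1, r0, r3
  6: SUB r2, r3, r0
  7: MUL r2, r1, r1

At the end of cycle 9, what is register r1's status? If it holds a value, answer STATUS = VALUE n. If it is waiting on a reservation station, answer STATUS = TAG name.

  c1: issue MUL r0<-Mul1  regs: r0:Mul1,r1:8,r2:4,r3:8
  c2: issue SUB r0<-Add1  regs: r0:Add1,r1:8,r2:4,r3:8
  c3: issue ADD r1<-Add2  regs: r0:Add1,r1:Add2,r2:4,r3:8
  c4: CDB Add1=0; issue MUL r0<-Mul2  regs: r0:Mul2,r1:Add2,r2:4,r3:8
  c5: CDB Add2=16; issue ADD r0<-Add1  regs: r0:Add1,r1:16,r2:4,r3:8
  c6: CDB Mul1=16; issue ADD r1<-Add2  regs: r0:Add1,r1:Add2,r2:4,r3:8
  c7: stall  regs: r0:Add1,r1:Add2,r2:4,r3:8
  c8: stall  regs: r0:Add1,r1:Add2,r2:4,r3:8
  c9: CDB Mul2=128; stall  regs: r0:Add1,r1:Add2,r2:4,r3:8

STATUS = TAG Add2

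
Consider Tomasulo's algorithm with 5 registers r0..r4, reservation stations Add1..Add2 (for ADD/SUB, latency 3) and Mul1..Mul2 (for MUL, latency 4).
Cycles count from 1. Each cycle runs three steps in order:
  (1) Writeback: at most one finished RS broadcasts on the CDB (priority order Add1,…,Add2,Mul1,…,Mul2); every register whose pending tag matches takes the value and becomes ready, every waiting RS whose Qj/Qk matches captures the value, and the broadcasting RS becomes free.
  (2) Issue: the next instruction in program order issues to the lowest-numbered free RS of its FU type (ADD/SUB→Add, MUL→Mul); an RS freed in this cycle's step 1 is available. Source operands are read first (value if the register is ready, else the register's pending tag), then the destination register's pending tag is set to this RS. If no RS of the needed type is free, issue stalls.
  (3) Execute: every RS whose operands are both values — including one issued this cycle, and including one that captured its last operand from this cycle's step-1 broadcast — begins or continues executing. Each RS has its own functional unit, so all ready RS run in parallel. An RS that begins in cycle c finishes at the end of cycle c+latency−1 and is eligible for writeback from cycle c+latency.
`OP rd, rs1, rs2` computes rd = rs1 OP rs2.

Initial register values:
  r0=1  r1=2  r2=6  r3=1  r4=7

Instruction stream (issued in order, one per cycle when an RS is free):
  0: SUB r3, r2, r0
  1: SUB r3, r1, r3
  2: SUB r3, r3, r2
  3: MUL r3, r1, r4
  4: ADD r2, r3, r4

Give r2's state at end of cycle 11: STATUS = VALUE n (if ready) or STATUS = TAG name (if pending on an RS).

STATUS = TAG Add2

  c1: issue SUB r3<-Add1  regs: r0:1,r1:2,r2:6,r3:Add1,r4:7
  c2: issue SUB r3<-Add2  regs: r0:1,r1:2,r2:6,r3:Add2,r4:7
  c3: stall  regs: r0:1,r1:2,r2:6,r3:Add2,r4:7
  c4: CDB Add1=5; issue SUB r3<-Add1  regs: r0:1,r1:2,r2:6,r3:Add1,r4:7
  c5: issue MUL r3<-Mul1  regs: r0:1,r1:2,r2:6,r3:Mul1,r4:7
  c6: stall  regs: r0:1,r1:2,r2:6,r3:Mul1,r4:7
  c7: CDB Add2=-3; issue ADD r2<-Add2  regs: r0:1,r1:2,r2:Add2,r3:Mul1,r4:7
  c8: -  regs: r0:1,r1:2,r2:Add2,r3:Mul1,r4:7
  c9: CDB Mul1=14  regs: r0:1,r1:2,r2:Add2,r3:14,r4:7
  c10: CDB Add1=-9  regs: r0:1,r1:2,r2:Add2,r3:14,r4:7
  c11: -  regs: r0:1,r1:2,r2:Add2,r3:14,r4:7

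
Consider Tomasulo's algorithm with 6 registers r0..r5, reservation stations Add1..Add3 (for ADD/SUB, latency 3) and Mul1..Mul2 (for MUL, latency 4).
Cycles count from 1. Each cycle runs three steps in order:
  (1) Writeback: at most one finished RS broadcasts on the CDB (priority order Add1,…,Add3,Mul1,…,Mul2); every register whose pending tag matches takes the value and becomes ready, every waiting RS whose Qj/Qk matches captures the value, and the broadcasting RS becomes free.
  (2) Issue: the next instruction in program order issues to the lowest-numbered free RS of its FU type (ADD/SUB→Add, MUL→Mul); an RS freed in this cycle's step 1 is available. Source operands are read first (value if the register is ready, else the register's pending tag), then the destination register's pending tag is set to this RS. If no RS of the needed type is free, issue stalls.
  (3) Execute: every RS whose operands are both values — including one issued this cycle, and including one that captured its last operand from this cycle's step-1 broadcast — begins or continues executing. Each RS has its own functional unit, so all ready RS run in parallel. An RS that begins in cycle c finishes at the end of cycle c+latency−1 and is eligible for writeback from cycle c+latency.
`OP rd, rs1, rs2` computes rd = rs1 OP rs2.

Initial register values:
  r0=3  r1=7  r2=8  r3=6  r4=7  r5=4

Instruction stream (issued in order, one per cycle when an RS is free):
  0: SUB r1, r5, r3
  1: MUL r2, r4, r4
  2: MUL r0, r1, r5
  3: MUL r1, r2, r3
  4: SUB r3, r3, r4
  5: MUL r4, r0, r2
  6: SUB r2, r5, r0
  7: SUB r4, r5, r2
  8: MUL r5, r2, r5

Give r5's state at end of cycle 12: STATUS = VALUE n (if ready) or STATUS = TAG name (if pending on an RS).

STATUS = TAG Mul1

c1: issue SUB r1<-Add1 | r0:3,r1:Add1,r2:8,r3:6,r4:7,r5:4
c2: issue MUL r2<-Mul1 | r0:3,r1:Add1,r2:Mul1,r3:6,r4:7,r5:4
c3: issue MUL r0<-Mul2 | r0:Mul2,r1:Add1,r2:Mul1,r3:6,r4:7,r5:4
c4: CDB Add1=-2; stall | r0:Mul2,r1:-2,r2:Mul1,r3:6,r4:7,r5:4
c5: stall | r0:Mul2,r1:-2,r2:Mul1,r3:6,r4:7,r5:4
c6: CDB Mul1=49; issue MUL r1<-Mul1 | r0:Mul2,r1:Mul1,r2:49,r3:6,r4:7,r5:4
c7: issue SUB r3<-Add1 | r0:Mul2,r1:Mul1,r2:49,r3:Add1,r4:7,r5:4
c8: CDB Mul2=-8; issue MUL r4<-Mul2 | r0:-8,r1:Mul1,r2:49,r3:Add1,r4:Mul2,r5:4
c9: issue SUB r2<-Add2 | r0:-8,r1:Mul1,r2:Add2,r3:Add1,r4:Mul2,r5:4
c10: CDB Add1=-1; issue SUB r4<-Add1 | r0:-8,r1:Mul1,r2:Add2,r3:-1,r4:Add1,r5:4
c11: CDB Mul1=294; issue MUL r5<-Mul1 | r0:-8,r1:294,r2:Add2,r3:-1,r4:Add1,r5:Mul1
c12: CDB Add2=12 | r0:-8,r1:294,r2:12,r3:-1,r4:Add1,r5:Mul1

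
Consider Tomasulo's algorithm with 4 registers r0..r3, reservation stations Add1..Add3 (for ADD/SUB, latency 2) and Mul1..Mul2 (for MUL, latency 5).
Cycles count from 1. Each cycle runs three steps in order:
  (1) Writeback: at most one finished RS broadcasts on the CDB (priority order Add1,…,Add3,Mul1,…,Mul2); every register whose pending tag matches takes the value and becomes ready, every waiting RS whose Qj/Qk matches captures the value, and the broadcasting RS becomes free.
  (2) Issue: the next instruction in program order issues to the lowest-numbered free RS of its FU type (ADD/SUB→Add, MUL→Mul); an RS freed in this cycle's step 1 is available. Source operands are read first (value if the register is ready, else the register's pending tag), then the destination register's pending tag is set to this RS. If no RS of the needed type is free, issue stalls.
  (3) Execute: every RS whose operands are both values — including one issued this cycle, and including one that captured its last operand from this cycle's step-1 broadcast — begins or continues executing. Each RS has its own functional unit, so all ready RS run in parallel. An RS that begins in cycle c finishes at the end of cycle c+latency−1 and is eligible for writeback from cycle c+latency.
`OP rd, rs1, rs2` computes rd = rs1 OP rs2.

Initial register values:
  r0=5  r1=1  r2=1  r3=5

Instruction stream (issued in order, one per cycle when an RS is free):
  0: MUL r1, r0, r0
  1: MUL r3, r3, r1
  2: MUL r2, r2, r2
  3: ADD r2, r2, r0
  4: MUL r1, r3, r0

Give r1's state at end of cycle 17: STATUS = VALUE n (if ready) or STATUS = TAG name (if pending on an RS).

STATUS = VALUE 625

  c1: issue MUL r1<-Mul1  regs: r0:5,r1:Mul1,r2:1,r3:5
  c2: issue MUL r3<-Mul2  regs: r0:5,r1:Mul1,r2:1,r3:Mul2
  c3: stall  regs: r0:5,r1:Mul1,r2:1,r3:Mul2
  c4: stall  regs: r0:5,r1:Mul1,r2:1,r3:Mul2
  c5: stall  regs: r0:5,r1:Mul1,r2:1,r3:Mul2
  c6: CDB Mul1=25; issue MUL r2<-Mul1  regs: r0:5,r1:25,r2:Mul1,r3:Mul2
  c7: issue ADD r2<-Add1  regs: r0:5,r1:25,r2:Add1,r3:Mul2
  c8: stall  regs: r0:5,r1:25,r2:Add1,r3:Mul2
  c9: stall  regs: r0:5,r1:25,r2:Add1,r3:Mul2
  c10: stall  regs: r0:5,r1:25,r2:Add1,r3:Mul2
  c11: CDB Mul1=1; issue MUL r1<-Mul1  regs: r0:5,r1:Mul1,r2:Add1,r3:Mul2
  c12: CDB Mul2=125  regs: r0:5,r1:Mul1,r2:Add1,r3:125
  c13: CDB Add1=6  regs: r0:5,r1:Mul1,r2:6,r3:125
  c14: -  regs: r0:5,r1:Mul1,r2:6,r3:125
  c15: -  regs: r0:5,r1:Mul1,r2:6,r3:125
  c16: -  regs: r0:5,r1:Mul1,r2:6,r3:125
  c17: CDB Mul1=625  regs: r0:5,r1:625,r2:6,r3:125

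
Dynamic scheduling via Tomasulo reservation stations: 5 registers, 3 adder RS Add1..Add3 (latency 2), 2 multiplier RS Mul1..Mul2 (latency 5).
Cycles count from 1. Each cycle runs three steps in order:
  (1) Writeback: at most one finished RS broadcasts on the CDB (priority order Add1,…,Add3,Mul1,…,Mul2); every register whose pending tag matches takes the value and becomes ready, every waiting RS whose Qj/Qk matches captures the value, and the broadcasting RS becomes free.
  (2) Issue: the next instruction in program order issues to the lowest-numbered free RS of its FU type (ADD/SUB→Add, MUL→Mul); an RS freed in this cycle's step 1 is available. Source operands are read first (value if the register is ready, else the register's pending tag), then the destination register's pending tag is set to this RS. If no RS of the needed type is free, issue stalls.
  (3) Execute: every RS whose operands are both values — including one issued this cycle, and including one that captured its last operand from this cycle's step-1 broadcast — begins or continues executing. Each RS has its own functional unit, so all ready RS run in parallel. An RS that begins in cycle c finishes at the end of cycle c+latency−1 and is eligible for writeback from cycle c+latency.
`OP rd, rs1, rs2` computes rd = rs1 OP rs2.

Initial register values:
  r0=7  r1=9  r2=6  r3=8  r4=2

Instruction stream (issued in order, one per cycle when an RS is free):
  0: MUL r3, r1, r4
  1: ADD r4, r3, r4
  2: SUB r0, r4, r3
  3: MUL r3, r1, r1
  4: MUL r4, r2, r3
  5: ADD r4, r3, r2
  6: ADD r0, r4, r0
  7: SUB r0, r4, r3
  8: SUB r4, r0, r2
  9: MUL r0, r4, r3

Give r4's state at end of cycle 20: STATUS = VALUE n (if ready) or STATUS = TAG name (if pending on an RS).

c1: issue MUL r3<-Mul1 | r0:7,r1:9,r2:6,r3:Mul1,r4:2
c2: issue ADD r4<-Add1 | r0:7,r1:9,r2:6,r3:Mul1,r4:Add1
c3: issue SUB r0<-Add2 | r0:Add2,r1:9,r2:6,r3:Mul1,r4:Add1
c4: issue MUL r3<-Mul2 | r0:Add2,r1:9,r2:6,r3:Mul2,r4:Add1
c5: stall | r0:Add2,r1:9,r2:6,r3:Mul2,r4:Add1
c6: CDB Mul1=18; issue MUL r4<-Mul1 | r0:Add2,r1:9,r2:6,r3:Mul2,r4:Mul1
c7: issue ADD r4<-Add3 | r0:Add2,r1:9,r2:6,r3:Mul2,r4:Add3
c8: CDB Add1=20; issue ADD r0<-Add1 | r0:Add1,r1:9,r2:6,r3:Mul2,r4:Add3
c9: CDB Mul2=81; stall | r0:Add1,r1:9,r2:6,r3:81,r4:Add3
c10: CDB Add2=2; issue SUB r0<-Add2 | r0:Add2,r1:9,r2:6,r3:81,r4:Add3
c11: CDB Add3=87; issue SUB r4<-Add3 | r0:Add2,r1:9,r2:6,r3:81,r4:Add3
c12: issue MUL r0<-Mul2 | r0:Mul2,r1:9,r2:6,r3:81,r4:Add3
c13: CDB Add1=89 | r0:Mul2,r1:9,r2:6,r3:81,r4:Add3
c14: CDB Add2=6 | r0:Mul2,r1:9,r2:6,r3:81,r4:Add3
c15: CDB Mul1=486 | r0:Mul2,r1:9,r2:6,r3:81,r4:Add3
c16: CDB Add3=0 | r0:Mul2,r1:9,r2:6,r3:81,r4:0
c17: - | r0:Mul2,r1:9,r2:6,r3:81,r4:0
c18: - | r0:Mul2,r1:9,r2:6,r3:81,r4:0
c19: - | r0:Mul2,r1:9,r2:6,r3:81,r4:0
c20: - | r0:Mul2,r1:9,r2:6,r3:81,r4:0

STATUS = VALUE 0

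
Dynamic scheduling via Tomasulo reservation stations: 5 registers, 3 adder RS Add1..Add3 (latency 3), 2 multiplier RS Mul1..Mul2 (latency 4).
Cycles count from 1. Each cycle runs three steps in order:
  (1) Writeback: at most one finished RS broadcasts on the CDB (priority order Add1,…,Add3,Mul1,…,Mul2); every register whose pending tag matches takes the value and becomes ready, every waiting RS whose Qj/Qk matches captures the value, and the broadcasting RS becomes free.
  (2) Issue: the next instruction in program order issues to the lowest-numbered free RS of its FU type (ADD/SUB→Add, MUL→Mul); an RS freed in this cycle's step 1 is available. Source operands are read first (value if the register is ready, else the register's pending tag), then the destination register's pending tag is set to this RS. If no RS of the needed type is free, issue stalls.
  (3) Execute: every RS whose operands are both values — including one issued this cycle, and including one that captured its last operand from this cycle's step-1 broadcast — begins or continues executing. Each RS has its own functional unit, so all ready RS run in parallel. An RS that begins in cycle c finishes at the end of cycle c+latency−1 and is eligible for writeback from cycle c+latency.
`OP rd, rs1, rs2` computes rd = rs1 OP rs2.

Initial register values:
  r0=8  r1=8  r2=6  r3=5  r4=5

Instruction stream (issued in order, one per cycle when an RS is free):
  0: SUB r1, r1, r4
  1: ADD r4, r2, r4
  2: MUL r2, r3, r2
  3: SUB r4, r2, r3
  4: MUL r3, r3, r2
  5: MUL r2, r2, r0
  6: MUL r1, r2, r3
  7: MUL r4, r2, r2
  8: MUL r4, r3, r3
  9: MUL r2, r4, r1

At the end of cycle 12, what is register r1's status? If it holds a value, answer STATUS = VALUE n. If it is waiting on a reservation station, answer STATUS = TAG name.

cycle 1: issue SUB r1<-Add1 // r0:8,r1:Add1,r2:6,r3:5,r4:5
cycle 2: issue ADD r4<-Add2 // r0:8,r1:Add1,r2:6,r3:5,r4:Add2
cycle 3: issue MUL r2<-Mul1 // r0:8,r1:Add1,r2:Mul1,r3:5,r4:Add2
cycle 4: CDB Add1=3; issue SUB r4<-Add1 // r0:8,r1:3,r2:Mul1,r3:5,r4:Add1
cycle 5: CDB Add2=11; issue MUL r3<-Mul2 // r0:8,r1:3,r2:Mul1,r3:Mul2,r4:Add1
cycle 6: stall // r0:8,r1:3,r2:Mul1,r3:Mul2,r4:Add1
cycle 7: CDB Mul1=30; issue MUL r2<-Mul1 // r0:8,r1:3,r2:Mul1,r3:Mul2,r4:Add1
cycle 8: stall // r0:8,r1:3,r2:Mul1,r3:Mul2,r4:Add1
cycle 9: stall // r0:8,r1:3,r2:Mul1,r3:Mul2,r4:Add1
cycle 10: CDB Add1=25; stall // r0:8,r1:3,r2:Mul1,r3:Mul2,r4:25
cycle 11: CDB Mul1=240; issue MUL r1<-Mul1 // r0:8,r1:Mul1,r2:240,r3:Mul2,r4:25
cycle 12: CDB Mul2=150; issue MUL r4<-Mul2 // r0:8,r1:Mul1,r2:240,r3:150,r4:Mul2

STATUS = TAG Mul1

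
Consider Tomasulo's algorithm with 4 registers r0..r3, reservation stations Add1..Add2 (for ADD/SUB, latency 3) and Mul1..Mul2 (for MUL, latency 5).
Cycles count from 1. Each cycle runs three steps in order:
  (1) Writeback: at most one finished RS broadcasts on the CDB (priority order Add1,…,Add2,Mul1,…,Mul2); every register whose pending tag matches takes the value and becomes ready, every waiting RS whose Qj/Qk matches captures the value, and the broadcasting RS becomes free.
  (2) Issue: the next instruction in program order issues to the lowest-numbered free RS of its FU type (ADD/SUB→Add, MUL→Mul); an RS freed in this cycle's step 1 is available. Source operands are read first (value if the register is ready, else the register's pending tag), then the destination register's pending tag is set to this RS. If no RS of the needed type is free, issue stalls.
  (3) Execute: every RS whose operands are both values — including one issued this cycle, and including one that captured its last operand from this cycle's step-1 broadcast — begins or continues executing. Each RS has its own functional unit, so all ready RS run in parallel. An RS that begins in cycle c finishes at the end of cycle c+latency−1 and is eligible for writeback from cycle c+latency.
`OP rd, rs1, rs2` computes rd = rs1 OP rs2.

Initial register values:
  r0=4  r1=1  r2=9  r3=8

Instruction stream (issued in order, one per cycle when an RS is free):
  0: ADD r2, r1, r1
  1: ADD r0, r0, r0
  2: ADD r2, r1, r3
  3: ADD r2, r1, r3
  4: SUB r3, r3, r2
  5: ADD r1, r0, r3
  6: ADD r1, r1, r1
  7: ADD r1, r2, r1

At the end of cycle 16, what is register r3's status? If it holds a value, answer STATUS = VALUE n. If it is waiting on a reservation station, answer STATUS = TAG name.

STATUS = VALUE -1

c1: issue ADD r2<-Add1 | r0:4,r1:1,r2:Add1,r3:8
c2: issue ADD r0<-Add2 | r0:Add2,r1:1,r2:Add1,r3:8
c3: stall | r0:Add2,r1:1,r2:Add1,r3:8
c4: CDB Add1=2; issue ADD r2<-Add1 | r0:Add2,r1:1,r2:Add1,r3:8
c5: CDB Add2=8; issue ADD r2<-Add2 | r0:8,r1:1,r2:Add2,r3:8
c6: stall | r0:8,r1:1,r2:Add2,r3:8
c7: CDB Add1=9; issue SUB r3<-Add1 | r0:8,r1:1,r2:Add2,r3:Add1
c8: CDB Add2=9; issue ADD r1<-Add2 | r0:8,r1:Add2,r2:9,r3:Add1
c9: stall | r0:8,r1:Add2,r2:9,r3:Add1
c10: stall | r0:8,r1:Add2,r2:9,r3:Add1
c11: CDB Add1=-1; issue ADD r1<-Add1 | r0:8,r1:Add1,r2:9,r3:-1
c12: stall | r0:8,r1:Add1,r2:9,r3:-1
c13: stall | r0:8,r1:Add1,r2:9,r3:-1
c14: CDB Add2=7; issue ADD r1<-Add2 | r0:8,r1:Add2,r2:9,r3:-1
c15: - | r0:8,r1:Add2,r2:9,r3:-1
c16: - | r0:8,r1:Add2,r2:9,r3:-1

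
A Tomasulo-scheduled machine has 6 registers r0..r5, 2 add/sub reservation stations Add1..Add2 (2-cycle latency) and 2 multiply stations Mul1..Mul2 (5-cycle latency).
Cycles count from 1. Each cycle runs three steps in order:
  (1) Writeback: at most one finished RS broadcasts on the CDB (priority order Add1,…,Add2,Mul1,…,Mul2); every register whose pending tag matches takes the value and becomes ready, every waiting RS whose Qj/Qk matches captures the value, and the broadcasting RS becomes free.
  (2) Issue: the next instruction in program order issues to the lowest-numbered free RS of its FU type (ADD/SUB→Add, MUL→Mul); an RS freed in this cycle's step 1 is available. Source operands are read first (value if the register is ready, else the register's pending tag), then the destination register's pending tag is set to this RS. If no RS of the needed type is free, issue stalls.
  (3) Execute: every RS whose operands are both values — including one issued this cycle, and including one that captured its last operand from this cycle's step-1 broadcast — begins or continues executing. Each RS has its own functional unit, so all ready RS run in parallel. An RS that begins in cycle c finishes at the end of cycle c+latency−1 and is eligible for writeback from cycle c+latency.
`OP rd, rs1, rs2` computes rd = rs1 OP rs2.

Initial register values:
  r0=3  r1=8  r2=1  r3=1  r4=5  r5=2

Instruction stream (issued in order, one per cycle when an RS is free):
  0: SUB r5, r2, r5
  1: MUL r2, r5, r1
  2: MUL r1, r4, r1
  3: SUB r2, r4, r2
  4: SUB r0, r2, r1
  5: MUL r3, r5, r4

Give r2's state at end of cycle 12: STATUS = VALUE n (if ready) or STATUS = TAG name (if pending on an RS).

c1: issue SUB r5<-Add1 | r0:3,r1:8,r2:1,r3:1,r4:5,r5:Add1
c2: issue MUL r2<-Mul1 | r0:3,r1:8,r2:Mul1,r3:1,r4:5,r5:Add1
c3: CDB Add1=-1; issue MUL r1<-Mul2 | r0:3,r1:Mul2,r2:Mul1,r3:1,r4:5,r5:-1
c4: issue SUB r2<-Add1 | r0:3,r1:Mul2,r2:Add1,r3:1,r4:5,r5:-1
c5: issue SUB r0<-Add2 | r0:Add2,r1:Mul2,r2:Add1,r3:1,r4:5,r5:-1
c6: stall | r0:Add2,r1:Mul2,r2:Add1,r3:1,r4:5,r5:-1
c7: stall | r0:Add2,r1:Mul2,r2:Add1,r3:1,r4:5,r5:-1
c8: CDB Mul1=-8; issue MUL r3<-Mul1 | r0:Add2,r1:Mul2,r2:Add1,r3:Mul1,r4:5,r5:-1
c9: CDB Mul2=40 | r0:Add2,r1:40,r2:Add1,r3:Mul1,r4:5,r5:-1
c10: CDB Add1=13 | r0:Add2,r1:40,r2:13,r3:Mul1,r4:5,r5:-1
c11: - | r0:Add2,r1:40,r2:13,r3:Mul1,r4:5,r5:-1
c12: CDB Add2=-27 | r0:-27,r1:40,r2:13,r3:Mul1,r4:5,r5:-1

STATUS = VALUE 13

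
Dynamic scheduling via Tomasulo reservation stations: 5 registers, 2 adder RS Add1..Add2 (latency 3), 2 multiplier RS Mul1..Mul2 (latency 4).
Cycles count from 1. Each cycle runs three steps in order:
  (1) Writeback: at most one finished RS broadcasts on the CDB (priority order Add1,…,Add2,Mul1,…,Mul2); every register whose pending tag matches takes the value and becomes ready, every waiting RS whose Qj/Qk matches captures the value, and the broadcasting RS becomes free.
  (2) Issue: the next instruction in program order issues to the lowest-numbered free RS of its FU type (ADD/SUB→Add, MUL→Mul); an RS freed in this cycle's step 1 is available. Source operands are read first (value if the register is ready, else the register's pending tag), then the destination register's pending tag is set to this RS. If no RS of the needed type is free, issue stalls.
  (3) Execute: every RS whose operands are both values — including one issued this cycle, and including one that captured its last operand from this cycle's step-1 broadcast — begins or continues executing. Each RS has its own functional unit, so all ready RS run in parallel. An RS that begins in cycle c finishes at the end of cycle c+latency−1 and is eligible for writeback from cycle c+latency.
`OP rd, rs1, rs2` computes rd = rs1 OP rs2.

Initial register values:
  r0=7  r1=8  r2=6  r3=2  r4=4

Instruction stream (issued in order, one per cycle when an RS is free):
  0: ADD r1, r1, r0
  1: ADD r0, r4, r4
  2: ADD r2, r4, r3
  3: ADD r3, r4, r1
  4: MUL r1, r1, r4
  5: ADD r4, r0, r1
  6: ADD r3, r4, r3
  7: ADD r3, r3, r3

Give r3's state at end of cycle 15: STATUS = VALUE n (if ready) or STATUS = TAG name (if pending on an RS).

c1: issue ADD r1<-Add1 | r0:7,r1:Add1,r2:6,r3:2,r4:4
c2: issue ADD r0<-Add2 | r0:Add2,r1:Add1,r2:6,r3:2,r4:4
c3: stall | r0:Add2,r1:Add1,r2:6,r3:2,r4:4
c4: CDB Add1=15; issue ADD r2<-Add1 | r0:Add2,r1:15,r2:Add1,r3:2,r4:4
c5: CDB Add2=8; issue ADD r3<-Add2 | r0:8,r1:15,r2:Add1,r3:Add2,r4:4
c6: issue MUL r1<-Mul1 | r0:8,r1:Mul1,r2:Add1,r3:Add2,r4:4
c7: CDB Add1=6; issue ADD r4<-Add1 | r0:8,r1:Mul1,r2:6,r3:Add2,r4:Add1
c8: CDB Add2=19; issue ADD r3<-Add2 | r0:8,r1:Mul1,r2:6,r3:Add2,r4:Add1
c9: stall | r0:8,r1:Mul1,r2:6,r3:Add2,r4:Add1
c10: CDB Mul1=60; stall | r0:8,r1:60,r2:6,r3:Add2,r4:Add1
c11: stall | r0:8,r1:60,r2:6,r3:Add2,r4:Add1
c12: stall | r0:8,r1:60,r2:6,r3:Add2,r4:Add1
c13: CDB Add1=68; issue ADD r3<-Add1 | r0:8,r1:60,r2:6,r3:Add1,r4:68
c14: - | r0:8,r1:60,r2:6,r3:Add1,r4:68
c15: - | r0:8,r1:60,r2:6,r3:Add1,r4:68

STATUS = TAG Add1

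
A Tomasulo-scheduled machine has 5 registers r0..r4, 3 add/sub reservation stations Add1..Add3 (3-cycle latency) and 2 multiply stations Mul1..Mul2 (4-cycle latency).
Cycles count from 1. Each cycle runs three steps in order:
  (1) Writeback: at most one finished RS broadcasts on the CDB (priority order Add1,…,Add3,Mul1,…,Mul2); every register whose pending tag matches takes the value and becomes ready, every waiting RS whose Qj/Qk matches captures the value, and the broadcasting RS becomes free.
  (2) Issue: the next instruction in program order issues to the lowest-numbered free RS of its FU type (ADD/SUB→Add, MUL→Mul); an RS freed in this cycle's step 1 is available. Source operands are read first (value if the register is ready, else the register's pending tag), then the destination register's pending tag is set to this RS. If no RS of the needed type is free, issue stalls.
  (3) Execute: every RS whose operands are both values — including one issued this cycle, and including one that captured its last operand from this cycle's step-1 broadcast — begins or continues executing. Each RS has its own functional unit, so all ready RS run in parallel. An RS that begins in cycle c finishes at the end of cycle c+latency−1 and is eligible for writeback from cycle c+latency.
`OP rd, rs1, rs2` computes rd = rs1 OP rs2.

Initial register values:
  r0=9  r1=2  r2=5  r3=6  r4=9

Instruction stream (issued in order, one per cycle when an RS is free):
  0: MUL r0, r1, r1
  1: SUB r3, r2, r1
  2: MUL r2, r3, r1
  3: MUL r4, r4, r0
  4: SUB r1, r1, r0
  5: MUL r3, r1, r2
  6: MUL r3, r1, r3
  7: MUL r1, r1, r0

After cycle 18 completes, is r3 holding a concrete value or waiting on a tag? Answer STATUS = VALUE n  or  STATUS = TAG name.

c1: issue MUL r0<-Mul1 | r0:Mul1,r1:2,r2:5,r3:6,r4:9
c2: issue SUB r3<-Add1 | r0:Mul1,r1:2,r2:5,r3:Add1,r4:9
c3: issue MUL r2<-Mul2 | r0:Mul1,r1:2,r2:Mul2,r3:Add1,r4:9
c4: stall | r0:Mul1,r1:2,r2:Mul2,r3:Add1,r4:9
c5: CDB Add1=3; stall | r0:Mul1,r1:2,r2:Mul2,r3:3,r4:9
c6: CDB Mul1=4; issue MUL r4<-Mul1 | r0:4,r1:2,r2:Mul2,r3:3,r4:Mul1
c7: issue SUB r1<-Add1 | r0:4,r1:Add1,r2:Mul2,r3:3,r4:Mul1
c8: stall | r0:4,r1:Add1,r2:Mul2,r3:3,r4:Mul1
c9: CDB Mul2=6; issue MUL r3<-Mul2 | r0:4,r1:Add1,r2:6,r3:Mul2,r4:Mul1
c10: CDB Add1=-2; stall | r0:4,r1:-2,r2:6,r3:Mul2,r4:Mul1
c11: CDB Mul1=36; issue MUL r3<-Mul1 | r0:4,r1:-2,r2:6,r3:Mul1,r4:36
c12: stall | r0:4,r1:-2,r2:6,r3:Mul1,r4:36
c13: stall | r0:4,r1:-2,r2:6,r3:Mul1,r4:36
c14: CDB Mul2=-12; issue MUL r1<-Mul2 | r0:4,r1:Mul2,r2:6,r3:Mul1,r4:36
c15: - | r0:4,r1:Mul2,r2:6,r3:Mul1,r4:36
c16: - | r0:4,r1:Mul2,r2:6,r3:Mul1,r4:36
c17: - | r0:4,r1:Mul2,r2:6,r3:Mul1,r4:36
c18: CDB Mul1=24 | r0:4,r1:Mul2,r2:6,r3:24,r4:36

STATUS = VALUE 24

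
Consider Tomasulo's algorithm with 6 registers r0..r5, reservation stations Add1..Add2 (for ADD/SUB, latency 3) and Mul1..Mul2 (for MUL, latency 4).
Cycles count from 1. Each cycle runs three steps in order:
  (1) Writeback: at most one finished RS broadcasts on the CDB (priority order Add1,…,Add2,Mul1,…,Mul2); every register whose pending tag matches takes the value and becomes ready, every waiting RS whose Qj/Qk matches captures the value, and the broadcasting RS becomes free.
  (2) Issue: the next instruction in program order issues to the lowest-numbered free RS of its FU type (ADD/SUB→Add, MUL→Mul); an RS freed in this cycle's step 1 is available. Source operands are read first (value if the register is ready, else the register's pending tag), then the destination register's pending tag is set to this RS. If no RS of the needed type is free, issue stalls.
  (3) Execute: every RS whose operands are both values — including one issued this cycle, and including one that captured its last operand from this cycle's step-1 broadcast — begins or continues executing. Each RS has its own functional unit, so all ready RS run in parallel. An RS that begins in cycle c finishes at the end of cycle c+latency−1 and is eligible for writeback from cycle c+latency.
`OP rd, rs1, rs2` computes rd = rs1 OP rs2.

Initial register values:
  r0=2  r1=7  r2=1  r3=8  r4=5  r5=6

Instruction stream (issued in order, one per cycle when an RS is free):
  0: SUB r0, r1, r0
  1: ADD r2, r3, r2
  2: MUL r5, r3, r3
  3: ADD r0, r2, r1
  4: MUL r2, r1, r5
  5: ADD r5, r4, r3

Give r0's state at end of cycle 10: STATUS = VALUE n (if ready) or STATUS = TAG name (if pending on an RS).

c1: issue SUB r0<-Add1 | r0:Add1,r1:7,r2:1,r3:8,r4:5,r5:6
c2: issue ADD r2<-Add2 | r0:Add1,r1:7,r2:Add2,r3:8,r4:5,r5:6
c3: issue MUL r5<-Mul1 | r0:Add1,r1:7,r2:Add2,r3:8,r4:5,r5:Mul1
c4: CDB Add1=5; issue ADD r0<-Add1 | r0:Add1,r1:7,r2:Add2,r3:8,r4:5,r5:Mul1
c5: CDB Add2=9; issue MUL r2<-Mul2 | r0:Add1,r1:7,r2:Mul2,r3:8,r4:5,r5:Mul1
c6: issue ADD r5<-Add2 | r0:Add1,r1:7,r2:Mul2,r3:8,r4:5,r5:Add2
c7: CDB Mul1=64 | r0:Add1,r1:7,r2:Mul2,r3:8,r4:5,r5:Add2
c8: CDB Add1=16 | r0:16,r1:7,r2:Mul2,r3:8,r4:5,r5:Add2
c9: CDB Add2=13 | r0:16,r1:7,r2:Mul2,r3:8,r4:5,r5:13
c10: - | r0:16,r1:7,r2:Mul2,r3:8,r4:5,r5:13

STATUS = VALUE 16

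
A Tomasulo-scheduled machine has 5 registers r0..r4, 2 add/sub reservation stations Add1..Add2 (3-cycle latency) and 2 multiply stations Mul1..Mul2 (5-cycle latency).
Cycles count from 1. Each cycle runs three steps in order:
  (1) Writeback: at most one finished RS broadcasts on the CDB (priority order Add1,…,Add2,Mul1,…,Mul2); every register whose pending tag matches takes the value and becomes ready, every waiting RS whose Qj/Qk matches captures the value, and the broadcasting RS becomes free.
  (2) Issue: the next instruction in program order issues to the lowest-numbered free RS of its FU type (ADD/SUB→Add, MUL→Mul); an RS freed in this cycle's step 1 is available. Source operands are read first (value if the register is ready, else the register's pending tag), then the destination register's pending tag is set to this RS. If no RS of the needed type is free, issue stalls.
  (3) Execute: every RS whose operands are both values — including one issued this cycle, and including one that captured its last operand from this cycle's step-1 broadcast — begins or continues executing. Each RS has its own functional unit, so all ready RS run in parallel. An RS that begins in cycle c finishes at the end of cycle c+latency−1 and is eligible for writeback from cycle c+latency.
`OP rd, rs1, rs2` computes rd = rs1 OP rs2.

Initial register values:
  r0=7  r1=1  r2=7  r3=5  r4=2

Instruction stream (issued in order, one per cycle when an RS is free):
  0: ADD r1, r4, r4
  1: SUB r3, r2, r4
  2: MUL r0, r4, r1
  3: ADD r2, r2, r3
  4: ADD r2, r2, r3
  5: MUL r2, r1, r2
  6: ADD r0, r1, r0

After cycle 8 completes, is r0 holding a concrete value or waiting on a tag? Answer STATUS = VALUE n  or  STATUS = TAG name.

c1: issue ADD r1<-Add1 | r0:7,r1:Add1,r2:7,r3:5,r4:2
c2: issue SUB r3<-Add2 | r0:7,r1:Add1,r2:7,r3:Add2,r4:2
c3: issue MUL r0<-Mul1 | r0:Mul1,r1:Add1,r2:7,r3:Add2,r4:2
c4: CDB Add1=4; issue ADD r2<-Add1 | r0:Mul1,r1:4,r2:Add1,r3:Add2,r4:2
c5: CDB Add2=5; issue ADD r2<-Add2 | r0:Mul1,r1:4,r2:Add2,r3:5,r4:2
c6: issue MUL r2<-Mul2 | r0:Mul1,r1:4,r2:Mul2,r3:5,r4:2
c7: stall | r0:Mul1,r1:4,r2:Mul2,r3:5,r4:2
c8: CDB Add1=12; issue ADD r0<-Add1 | r0:Add1,r1:4,r2:Mul2,r3:5,r4:2

STATUS = TAG Add1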